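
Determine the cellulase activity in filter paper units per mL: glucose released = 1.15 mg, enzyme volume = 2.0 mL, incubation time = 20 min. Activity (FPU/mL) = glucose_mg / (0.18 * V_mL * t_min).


Activity = glucose_mg / (0.18 mg/umol * V_mL * t_min)
= 1.15 / (0.18 * 2.0 * 20)
= 0.1597 FPU/mL

0.1597 FPU/mL


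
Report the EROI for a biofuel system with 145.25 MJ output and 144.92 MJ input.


EROI = E_out / E_in
= 145.25 / 144.92
= 1.0023

1.0023


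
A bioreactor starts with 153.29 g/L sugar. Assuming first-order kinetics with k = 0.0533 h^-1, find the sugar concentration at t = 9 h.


S = S0 * exp(-k * t)
S = 153.29 * exp(-0.0533 * 9)
S = 94.8818 g/L

94.8818 g/L


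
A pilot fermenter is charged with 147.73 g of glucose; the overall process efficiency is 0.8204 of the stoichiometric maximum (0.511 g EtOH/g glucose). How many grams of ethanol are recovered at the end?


Actual ethanol: m = 0.511 * 147.73 * 0.8204
m = 61.9320 g

61.9320 g


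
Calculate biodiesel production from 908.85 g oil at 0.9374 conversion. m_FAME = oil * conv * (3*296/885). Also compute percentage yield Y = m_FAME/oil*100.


m_FAME = oil * conv * (3 * 296 / 885) = oil * conv * (888/885)
= 908.85 * 0.9374 * 888 / 885
= 854.8440 g
Y = m_FAME / oil * 100 = conv * (888/885) * 100
= 0.9374 * 888 / 885 * 100
= 94.06%

854.8440 g FAME; Y = 94.06%


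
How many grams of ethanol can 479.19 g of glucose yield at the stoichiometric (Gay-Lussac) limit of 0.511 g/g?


Theoretical ethanol yield: m_EtOH = 0.511 * m_glucose
m_EtOH = 0.511 * 479.19 = 244.8661 g

244.8661 g


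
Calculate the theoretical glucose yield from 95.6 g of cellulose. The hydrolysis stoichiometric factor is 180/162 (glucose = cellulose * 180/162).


glucose = cellulose * 180/162
= 95.6 * 180/162
= 106.2222 g

106.2222 g


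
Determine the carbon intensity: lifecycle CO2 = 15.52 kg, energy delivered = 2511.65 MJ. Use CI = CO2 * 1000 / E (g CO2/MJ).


CI = CO2 * 1000 / E
= 15.52 * 1000 / 2511.65
= 6.1792 g CO2/MJ

6.1792 g CO2/MJ


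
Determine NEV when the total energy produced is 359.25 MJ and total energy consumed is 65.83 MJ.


NEV = E_out - E_in
= 359.25 - 65.83
= 293.4200 MJ

293.4200 MJ


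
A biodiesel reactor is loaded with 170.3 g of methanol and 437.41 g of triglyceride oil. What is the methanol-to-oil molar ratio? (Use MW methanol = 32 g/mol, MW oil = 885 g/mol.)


Molar ratio = n_MeOH / n_oil = (MeOH/32) / (oil/885) = (MeOH * 885) / (32 * oil)
= (170.3 * 885) / (32 * 437.41)
= 10.7676

10.7676


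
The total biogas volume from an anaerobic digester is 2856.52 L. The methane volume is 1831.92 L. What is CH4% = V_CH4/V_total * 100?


CH4% = V_CH4 / V_total * 100
= 1831.92 / 2856.52 * 100
= 64.1312%

64.1312%


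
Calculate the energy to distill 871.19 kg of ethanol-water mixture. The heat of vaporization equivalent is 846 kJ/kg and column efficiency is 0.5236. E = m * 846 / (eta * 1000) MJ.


E = m * 846 / (eta * 1000)
= 871.19 * 846 / (0.5236 * 1000)
= 1407.6141 MJ

1407.6141 MJ


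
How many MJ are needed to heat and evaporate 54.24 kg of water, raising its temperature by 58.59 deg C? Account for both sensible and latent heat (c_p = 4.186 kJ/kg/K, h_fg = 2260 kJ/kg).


E = m_water * (4.186 * dT + 2260) / 1000
= 54.24 * (4.186 * 58.59 + 2260) / 1000
= 135.8852 MJ

135.8852 MJ


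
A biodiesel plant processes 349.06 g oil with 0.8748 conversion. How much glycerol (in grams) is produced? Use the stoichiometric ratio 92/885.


glycerol = oil * conv * (92/885)
= 349.06 * 0.8748 * 92 / 885
= 31.7434 g

31.7434 g


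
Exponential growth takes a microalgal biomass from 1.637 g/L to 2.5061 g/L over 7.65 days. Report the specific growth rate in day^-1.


mu = ln(X2/X1) / dt
= ln(2.5061/1.637) / 7.65
= 0.0557 per day

0.0557 per day


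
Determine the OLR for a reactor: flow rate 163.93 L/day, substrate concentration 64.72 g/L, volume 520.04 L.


OLR = Q * S / V
= 163.93 * 64.72 / 520.04
= 20.4014 g/L/day

20.4014 g/L/day


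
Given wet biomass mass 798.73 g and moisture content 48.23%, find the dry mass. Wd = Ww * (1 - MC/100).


Wd = Ww * (1 - MC/100)
= 798.73 * (1 - 48.23/100)
= 413.5025 g

413.5025 g


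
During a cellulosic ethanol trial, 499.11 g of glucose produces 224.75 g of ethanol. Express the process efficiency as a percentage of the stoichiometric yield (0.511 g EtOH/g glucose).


Fermentation efficiency = (actual / (0.511 * glucose)) * 100
= (224.75 / (0.511 * 499.11)) * 100
= 88.1216%

88.1216%


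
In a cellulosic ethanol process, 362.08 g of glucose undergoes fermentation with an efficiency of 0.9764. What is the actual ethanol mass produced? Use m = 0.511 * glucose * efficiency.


Actual ethanol: m = 0.511 * 362.08 * 0.9764
m = 180.6563 g

180.6563 g


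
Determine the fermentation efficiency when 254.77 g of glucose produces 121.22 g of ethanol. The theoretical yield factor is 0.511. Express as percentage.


Fermentation efficiency = (actual / (0.511 * glucose)) * 100
= (121.22 / (0.511 * 254.77)) * 100
= 93.1119%

93.1119%


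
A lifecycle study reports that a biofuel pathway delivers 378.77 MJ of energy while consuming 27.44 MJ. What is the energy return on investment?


EROI = E_out / E_in
= 378.77 / 27.44
= 13.8036

13.8036


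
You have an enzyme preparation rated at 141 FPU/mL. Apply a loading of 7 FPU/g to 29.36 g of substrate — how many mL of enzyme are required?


V = dosage * m_sub / activity
V = 7 * 29.36 / 141
V = 1.4576 mL

1.4576 mL


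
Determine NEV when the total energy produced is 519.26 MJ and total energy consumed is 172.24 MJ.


NEV = E_out - E_in
= 519.26 - 172.24
= 347.0200 MJ

347.0200 MJ


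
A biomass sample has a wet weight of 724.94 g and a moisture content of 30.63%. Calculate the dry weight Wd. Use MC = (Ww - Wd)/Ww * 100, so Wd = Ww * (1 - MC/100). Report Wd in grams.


Wd = Ww * (1 - MC/100)
= 724.94 * (1 - 30.63/100)
= 502.8909 g

502.8909 g


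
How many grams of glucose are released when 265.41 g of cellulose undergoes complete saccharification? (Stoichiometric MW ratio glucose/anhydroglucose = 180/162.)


glucose = cellulose * 180/162
= 265.41 * 180/162
= 294.9000 g

294.9000 g


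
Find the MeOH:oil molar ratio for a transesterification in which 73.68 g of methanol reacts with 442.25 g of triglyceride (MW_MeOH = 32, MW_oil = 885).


Molar ratio = n_MeOH / n_oil = (MeOH/32) / (oil/885) = (MeOH * 885) / (32 * oil)
= (73.68 * 885) / (32 * 442.25)
= 4.6076

4.6076


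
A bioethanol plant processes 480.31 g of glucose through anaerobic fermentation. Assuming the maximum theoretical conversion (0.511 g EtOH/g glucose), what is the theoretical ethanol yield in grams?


Theoretical ethanol yield: m_EtOH = 0.511 * m_glucose
m_EtOH = 0.511 * 480.31 = 245.4384 g

245.4384 g


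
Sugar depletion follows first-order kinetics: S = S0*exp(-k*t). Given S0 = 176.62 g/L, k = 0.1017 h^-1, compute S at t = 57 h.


S = S0 * exp(-k * t)
S = 176.62 * exp(-0.1017 * 57)
S = 0.5364 g/L

0.5364 g/L


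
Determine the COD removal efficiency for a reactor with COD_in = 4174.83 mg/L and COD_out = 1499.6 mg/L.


eta = (COD_in - COD_out) / COD_in * 100
= (4174.83 - 1499.6) / 4174.83 * 100
= 64.0800%

64.0800%


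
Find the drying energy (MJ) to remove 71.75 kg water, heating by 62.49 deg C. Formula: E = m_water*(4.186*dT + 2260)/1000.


E = m_water * (4.186 * dT + 2260) / 1000
= 71.75 * (4.186 * 62.49 + 2260) / 1000
= 180.9236 MJ

180.9236 MJ


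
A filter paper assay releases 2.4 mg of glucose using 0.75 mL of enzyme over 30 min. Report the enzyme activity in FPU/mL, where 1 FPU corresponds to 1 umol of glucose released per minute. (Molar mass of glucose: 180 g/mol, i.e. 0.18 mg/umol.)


Activity = glucose_mg / (0.18 mg/umol * V_mL * t_min)
= 2.4 / (0.18 * 0.75 * 30)
= 0.5926 FPU/mL

0.5926 FPU/mL


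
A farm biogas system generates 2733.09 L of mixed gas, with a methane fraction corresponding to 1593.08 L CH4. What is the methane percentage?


CH4% = V_CH4 / V_total * 100
= 1593.08 / 2733.09 * 100
= 58.2886%

58.2886%


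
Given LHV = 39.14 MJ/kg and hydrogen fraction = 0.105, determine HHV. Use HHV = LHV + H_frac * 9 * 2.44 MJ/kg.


HHV = LHV + H_frac * 9 * 2.44
= 39.14 + 0.105 * 9 * 2.44
= 41.4458 MJ/kg

41.4458 MJ/kg


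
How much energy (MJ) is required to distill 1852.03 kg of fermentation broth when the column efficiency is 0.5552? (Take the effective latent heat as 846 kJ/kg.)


E = m * 846 / (eta * 1000)
= 1852.03 * 846 / (0.5552 * 1000)
= 2822.0774 MJ

2822.0774 MJ


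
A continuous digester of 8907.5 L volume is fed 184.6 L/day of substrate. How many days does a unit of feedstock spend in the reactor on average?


HRT = V / Q
= 8907.5 / 184.6
= 48.2530 days

48.2530 days


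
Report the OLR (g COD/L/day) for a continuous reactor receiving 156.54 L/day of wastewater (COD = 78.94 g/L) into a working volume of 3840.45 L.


OLR = Q * S / V
= 156.54 * 78.94 / 3840.45
= 3.2177 g/L/day

3.2177 g/L/day


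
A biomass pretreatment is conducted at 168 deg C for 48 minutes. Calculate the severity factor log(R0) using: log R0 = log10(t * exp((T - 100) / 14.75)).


logR0 = log10(t * exp((T - 100) / 14.75))
= log10(48 * exp((168 - 100) / 14.75))
= 3.6834

3.6834


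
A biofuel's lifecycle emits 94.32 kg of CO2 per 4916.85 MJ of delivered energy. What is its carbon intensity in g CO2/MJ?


CI = CO2 * 1000 / E
= 94.32 * 1000 / 4916.85
= 19.1830 g CO2/MJ

19.1830 g CO2/MJ


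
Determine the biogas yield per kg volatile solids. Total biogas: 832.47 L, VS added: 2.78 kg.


Y = V / VS
= 832.47 / 2.78
= 299.4496 L/kg VS

299.4496 L/kg VS


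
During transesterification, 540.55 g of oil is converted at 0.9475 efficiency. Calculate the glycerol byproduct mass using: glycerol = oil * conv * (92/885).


glycerol = oil * conv * (92/885)
= 540.55 * 0.9475 * 92 / 885
= 53.2426 g

53.2426 g


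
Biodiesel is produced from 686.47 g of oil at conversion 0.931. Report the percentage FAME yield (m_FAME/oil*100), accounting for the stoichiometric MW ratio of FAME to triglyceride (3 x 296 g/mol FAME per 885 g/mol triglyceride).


m_FAME = oil * conv * (3 * 296 / 885) = oil * conv * (888/885)
= 686.47 * 0.931 * 888 / 885
= 641.2700 g
Y = m_FAME / oil * 100 = conv * (888/885) * 100
= 0.931 * 888 / 885 * 100
= 93.42%

93.42%


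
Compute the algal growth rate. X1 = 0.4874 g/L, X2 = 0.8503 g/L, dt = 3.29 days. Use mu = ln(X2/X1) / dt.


mu = ln(X2/X1) / dt
= ln(0.8503/0.4874) / 3.29
= 0.1692 per day

0.1692 per day


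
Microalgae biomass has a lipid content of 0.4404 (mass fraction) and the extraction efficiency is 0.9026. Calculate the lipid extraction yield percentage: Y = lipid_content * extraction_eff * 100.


Y = lipid_content * extraction_eff * 100
= 0.4404 * 0.9026 * 100
= 39.7505%

39.7505%


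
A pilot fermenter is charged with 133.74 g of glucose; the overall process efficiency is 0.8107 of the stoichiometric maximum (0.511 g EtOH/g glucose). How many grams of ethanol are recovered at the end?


Actual ethanol: m = 0.511 * 133.74 * 0.8107
m = 55.4042 g

55.4042 g


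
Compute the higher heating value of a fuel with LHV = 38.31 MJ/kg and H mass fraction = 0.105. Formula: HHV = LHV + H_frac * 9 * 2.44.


HHV = LHV + H_frac * 9 * 2.44
= 38.31 + 0.105 * 9 * 2.44
= 40.6158 MJ/kg

40.6158 MJ/kg


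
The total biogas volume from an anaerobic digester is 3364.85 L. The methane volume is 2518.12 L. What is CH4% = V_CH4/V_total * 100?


CH4% = V_CH4 / V_total * 100
= 2518.12 / 3364.85 * 100
= 74.8360%

74.8360%


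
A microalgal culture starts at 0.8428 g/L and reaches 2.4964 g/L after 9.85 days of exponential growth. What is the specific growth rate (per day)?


mu = ln(X2/X1) / dt
= ln(2.4964/0.8428) / 9.85
= 0.1102 per day

0.1102 per day


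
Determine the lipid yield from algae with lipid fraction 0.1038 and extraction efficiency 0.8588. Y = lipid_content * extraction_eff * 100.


Y = lipid_content * extraction_eff * 100
= 0.1038 * 0.8588 * 100
= 8.9143%

8.9143%


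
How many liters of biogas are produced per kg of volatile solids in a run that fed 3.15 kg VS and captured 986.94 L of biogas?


Y = V / VS
= 986.94 / 3.15
= 313.3143 L/kg VS

313.3143 L/kg VS


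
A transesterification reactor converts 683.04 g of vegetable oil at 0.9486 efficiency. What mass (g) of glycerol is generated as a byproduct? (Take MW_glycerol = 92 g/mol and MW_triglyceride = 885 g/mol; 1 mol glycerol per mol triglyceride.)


glycerol = oil * conv * (92/885)
= 683.04 * 0.9486 * 92 / 885
= 67.3556 g

67.3556 g


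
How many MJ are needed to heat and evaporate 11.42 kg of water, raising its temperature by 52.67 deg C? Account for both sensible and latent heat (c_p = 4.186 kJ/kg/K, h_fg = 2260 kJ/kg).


E = m_water * (4.186 * dT + 2260) / 1000
= 11.42 * (4.186 * 52.67 + 2260) / 1000
= 28.3270 MJ

28.3270 MJ


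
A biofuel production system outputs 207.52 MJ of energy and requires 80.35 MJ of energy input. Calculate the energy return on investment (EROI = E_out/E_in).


EROI = E_out / E_in
= 207.52 / 80.35
= 2.5827

2.5827


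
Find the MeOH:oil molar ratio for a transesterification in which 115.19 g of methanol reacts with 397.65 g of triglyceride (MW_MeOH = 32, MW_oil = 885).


Molar ratio = n_MeOH / n_oil = (MeOH/32) / (oil/885) = (MeOH * 885) / (32 * oil)
= (115.19 * 885) / (32 * 397.65)
= 8.0114

8.0114


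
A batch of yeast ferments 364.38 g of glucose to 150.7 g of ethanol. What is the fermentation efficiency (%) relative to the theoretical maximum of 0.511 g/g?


Fermentation efficiency = (actual / (0.511 * glucose)) * 100
= (150.7 / (0.511 * 364.38)) * 100
= 80.9353%

80.9353%


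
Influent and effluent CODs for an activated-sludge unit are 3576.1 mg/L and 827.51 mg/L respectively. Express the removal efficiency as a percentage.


eta = (COD_in - COD_out) / COD_in * 100
= (3576.1 - 827.51) / 3576.1 * 100
= 76.8600%

76.8600%


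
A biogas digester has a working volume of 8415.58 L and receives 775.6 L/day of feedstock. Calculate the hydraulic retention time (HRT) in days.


HRT = V / Q
= 8415.58 / 775.6
= 10.8504 days

10.8504 days


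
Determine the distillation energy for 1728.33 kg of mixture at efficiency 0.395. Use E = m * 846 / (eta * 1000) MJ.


E = m * 846 / (eta * 1000)
= 1728.33 * 846 / (0.395 * 1000)
= 3701.6891 MJ

3701.6891 MJ


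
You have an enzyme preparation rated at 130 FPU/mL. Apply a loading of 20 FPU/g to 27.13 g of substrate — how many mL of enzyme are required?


V = dosage * m_sub / activity
V = 20 * 27.13 / 130
V = 4.1738 mL

4.1738 mL


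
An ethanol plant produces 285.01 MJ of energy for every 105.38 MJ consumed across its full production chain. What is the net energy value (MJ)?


NEV = E_out - E_in
= 285.01 - 105.38
= 179.6300 MJ

179.6300 MJ


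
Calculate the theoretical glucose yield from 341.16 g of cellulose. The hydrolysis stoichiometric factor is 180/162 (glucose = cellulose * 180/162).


glucose = cellulose * 180/162
= 341.16 * 180/162
= 379.0667 g

379.0667 g


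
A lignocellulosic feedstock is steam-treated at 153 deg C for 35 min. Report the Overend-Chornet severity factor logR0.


logR0 = log10(t * exp((T - 100) / 14.75))
= log10(35 * exp((153 - 100) / 14.75))
= 3.1046

3.1046


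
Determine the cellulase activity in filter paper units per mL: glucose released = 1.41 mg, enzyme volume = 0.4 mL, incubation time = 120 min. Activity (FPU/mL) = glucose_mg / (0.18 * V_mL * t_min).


Activity = glucose_mg / (0.18 mg/umol * V_mL * t_min)
= 1.41 / (0.18 * 0.4 * 120)
= 0.1632 FPU/mL

0.1632 FPU/mL


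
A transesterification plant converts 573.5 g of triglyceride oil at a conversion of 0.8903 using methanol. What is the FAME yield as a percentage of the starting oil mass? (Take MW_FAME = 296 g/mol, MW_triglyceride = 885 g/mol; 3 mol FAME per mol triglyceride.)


m_FAME = oil * conv * (3 * 296 / 885) = oil * conv * (888/885)
= 573.5 * 0.8903 * 888 / 885
= 512.3179 g
Y = m_FAME / oil * 100 = conv * (888/885) * 100
= 0.8903 * 888 / 885 * 100
= 89.33%

89.33%


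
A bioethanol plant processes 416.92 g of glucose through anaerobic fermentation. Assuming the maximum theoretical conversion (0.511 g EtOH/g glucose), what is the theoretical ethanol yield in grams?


Theoretical ethanol yield: m_EtOH = 0.511 * m_glucose
m_EtOH = 0.511 * 416.92 = 213.0461 g

213.0461 g


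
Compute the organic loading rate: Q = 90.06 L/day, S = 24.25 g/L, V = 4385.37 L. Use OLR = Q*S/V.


OLR = Q * S / V
= 90.06 * 24.25 / 4385.37
= 0.4980 g/L/day

0.4980 g/L/day


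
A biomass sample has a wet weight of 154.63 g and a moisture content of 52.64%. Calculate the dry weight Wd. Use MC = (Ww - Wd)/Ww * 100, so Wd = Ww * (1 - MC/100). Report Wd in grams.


Wd = Ww * (1 - MC/100)
= 154.63 * (1 - 52.64/100)
= 73.2328 g

73.2328 g


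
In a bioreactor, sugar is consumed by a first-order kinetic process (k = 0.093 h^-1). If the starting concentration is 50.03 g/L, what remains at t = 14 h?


S = S0 * exp(-k * t)
S = 50.03 * exp(-0.093 * 14)
S = 13.6075 g/L

13.6075 g/L


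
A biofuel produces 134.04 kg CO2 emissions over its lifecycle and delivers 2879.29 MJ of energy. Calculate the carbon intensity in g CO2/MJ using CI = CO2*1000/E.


CI = CO2 * 1000 / E
= 134.04 * 1000 / 2879.29
= 46.5531 g CO2/MJ

46.5531 g CO2/MJ


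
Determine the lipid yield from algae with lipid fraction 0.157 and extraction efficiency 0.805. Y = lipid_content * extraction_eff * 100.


Y = lipid_content * extraction_eff * 100
= 0.157 * 0.805 * 100
= 12.6385%

12.6385%


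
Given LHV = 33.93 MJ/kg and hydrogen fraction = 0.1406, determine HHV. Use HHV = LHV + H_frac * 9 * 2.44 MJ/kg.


HHV = LHV + H_frac * 9 * 2.44
= 33.93 + 0.1406 * 9 * 2.44
= 37.0176 MJ/kg

37.0176 MJ/kg


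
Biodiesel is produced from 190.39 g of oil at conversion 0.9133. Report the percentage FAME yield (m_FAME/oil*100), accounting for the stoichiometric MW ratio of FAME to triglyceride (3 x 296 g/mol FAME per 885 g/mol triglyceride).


m_FAME = oil * conv * (3 * 296 / 885) = oil * conv * (888/885)
= 190.39 * 0.9133 * 888 / 885
= 174.4726 g
Y = m_FAME / oil * 100 = conv * (888/885) * 100
= 0.9133 * 888 / 885 * 100
= 91.64%

91.64%


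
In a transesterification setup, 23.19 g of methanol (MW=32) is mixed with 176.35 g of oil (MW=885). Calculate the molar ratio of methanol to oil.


Molar ratio = n_MeOH / n_oil = (MeOH/32) / (oil/885) = (MeOH * 885) / (32 * oil)
= (23.19 * 885) / (32 * 176.35)
= 3.6368

3.6368


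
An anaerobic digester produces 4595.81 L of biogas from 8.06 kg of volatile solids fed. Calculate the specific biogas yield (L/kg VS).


Y = V / VS
= 4595.81 / 8.06
= 570.1998 L/kg VS

570.1998 L/kg VS


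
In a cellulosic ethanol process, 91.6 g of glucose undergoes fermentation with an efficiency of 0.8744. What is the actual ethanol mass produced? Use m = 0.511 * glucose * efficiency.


Actual ethanol: m = 0.511 * 91.6 * 0.8744
m = 40.9286 g

40.9286 g


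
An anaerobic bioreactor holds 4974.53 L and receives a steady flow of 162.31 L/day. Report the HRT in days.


HRT = V / Q
= 4974.53 / 162.31
= 30.6483 days

30.6483 days


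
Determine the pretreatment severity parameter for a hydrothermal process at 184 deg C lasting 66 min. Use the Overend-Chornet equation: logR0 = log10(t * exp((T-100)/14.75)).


logR0 = log10(t * exp((T - 100) / 14.75))
= log10(66 * exp((184 - 100) / 14.75))
= 4.2928

4.2928


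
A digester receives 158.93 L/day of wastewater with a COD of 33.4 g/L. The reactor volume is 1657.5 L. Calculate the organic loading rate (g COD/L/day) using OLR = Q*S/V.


OLR = Q * S / V
= 158.93 * 33.4 / 1657.5
= 3.2026 g/L/day

3.2026 g/L/day


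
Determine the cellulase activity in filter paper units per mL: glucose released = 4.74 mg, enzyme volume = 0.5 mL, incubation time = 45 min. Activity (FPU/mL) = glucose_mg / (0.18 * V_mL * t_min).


Activity = glucose_mg / (0.18 mg/umol * V_mL * t_min)
= 4.74 / (0.18 * 0.5 * 45)
= 1.1704 FPU/mL

1.1704 FPU/mL


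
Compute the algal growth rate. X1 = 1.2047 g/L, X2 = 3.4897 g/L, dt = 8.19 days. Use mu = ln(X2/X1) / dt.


mu = ln(X2/X1) / dt
= ln(3.4897/1.2047) / 8.19
= 0.1299 per day

0.1299 per day


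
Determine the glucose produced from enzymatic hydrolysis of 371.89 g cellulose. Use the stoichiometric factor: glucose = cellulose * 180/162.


glucose = cellulose * 180/162
= 371.89 * 180/162
= 413.2111 g

413.2111 g


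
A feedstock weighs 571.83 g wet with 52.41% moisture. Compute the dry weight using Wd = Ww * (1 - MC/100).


Wd = Ww * (1 - MC/100)
= 571.83 * (1 - 52.41/100)
= 272.1339 g

272.1339 g


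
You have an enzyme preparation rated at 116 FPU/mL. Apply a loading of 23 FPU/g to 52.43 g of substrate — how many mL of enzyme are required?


V = dosage * m_sub / activity
V = 23 * 52.43 / 116
V = 10.3956 mL

10.3956 mL


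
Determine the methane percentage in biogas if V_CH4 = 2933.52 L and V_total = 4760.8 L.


CH4% = V_CH4 / V_total * 100
= 2933.52 / 4760.8 * 100
= 61.6182%

61.6182%


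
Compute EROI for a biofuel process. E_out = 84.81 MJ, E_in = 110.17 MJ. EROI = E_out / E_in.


EROI = E_out / E_in
= 84.81 / 110.17
= 0.7698

0.7698


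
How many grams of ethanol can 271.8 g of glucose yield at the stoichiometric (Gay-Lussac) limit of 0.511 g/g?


Theoretical ethanol yield: m_EtOH = 0.511 * m_glucose
m_EtOH = 0.511 * 271.8 = 138.8898 g

138.8898 g


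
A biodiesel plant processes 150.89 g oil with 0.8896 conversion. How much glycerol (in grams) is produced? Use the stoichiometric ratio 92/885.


glycerol = oil * conv * (92/885)
= 150.89 * 0.8896 * 92 / 885
= 13.9540 g

13.9540 g


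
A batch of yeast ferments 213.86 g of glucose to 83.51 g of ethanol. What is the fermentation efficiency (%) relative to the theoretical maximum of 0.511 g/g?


Fermentation efficiency = (actual / (0.511 * glucose)) * 100
= (83.51 / (0.511 * 213.86)) * 100
= 76.4167%

76.4167%


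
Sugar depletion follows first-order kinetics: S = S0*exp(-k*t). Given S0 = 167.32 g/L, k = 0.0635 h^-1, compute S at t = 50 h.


S = S0 * exp(-k * t)
S = 167.32 * exp(-0.0635 * 50)
S = 6.9930 g/L

6.9930 g/L


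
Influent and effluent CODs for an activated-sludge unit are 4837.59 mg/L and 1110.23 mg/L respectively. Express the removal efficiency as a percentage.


eta = (COD_in - COD_out) / COD_in * 100
= (4837.59 - 1110.23) / 4837.59 * 100
= 77.0499%

77.0499%


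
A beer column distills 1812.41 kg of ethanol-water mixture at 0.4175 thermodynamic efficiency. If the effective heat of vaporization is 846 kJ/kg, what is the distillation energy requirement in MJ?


E = m * 846 / (eta * 1000)
= 1812.41 * 846 / (0.4175 * 1000)
= 3672.5721 MJ

3672.5721 MJ


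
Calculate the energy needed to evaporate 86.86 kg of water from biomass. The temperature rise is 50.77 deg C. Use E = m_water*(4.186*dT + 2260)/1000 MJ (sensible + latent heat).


E = m_water * (4.186 * dT + 2260) / 1000
= 86.86 * (4.186 * 50.77 + 2260) / 1000
= 214.7634 MJ

214.7634 MJ


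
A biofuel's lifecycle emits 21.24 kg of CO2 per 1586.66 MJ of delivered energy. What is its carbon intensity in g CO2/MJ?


CI = CO2 * 1000 / E
= 21.24 * 1000 / 1586.66
= 13.3866 g CO2/MJ

13.3866 g CO2/MJ


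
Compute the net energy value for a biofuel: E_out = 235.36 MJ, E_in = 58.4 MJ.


NEV = E_out - E_in
= 235.36 - 58.4
= 176.9600 MJ

176.9600 MJ


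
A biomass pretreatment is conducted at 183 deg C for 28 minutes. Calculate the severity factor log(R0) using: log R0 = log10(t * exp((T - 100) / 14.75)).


logR0 = log10(t * exp((T - 100) / 14.75))
= log10(28 * exp((183 - 100) / 14.75))
= 3.8910

3.8910


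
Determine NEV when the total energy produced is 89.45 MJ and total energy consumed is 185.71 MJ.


NEV = E_out - E_in
= 89.45 - 185.71
= -96.2600 MJ

-96.2600 MJ


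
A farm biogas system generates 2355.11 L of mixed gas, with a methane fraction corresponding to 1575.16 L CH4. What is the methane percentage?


CH4% = V_CH4 / V_total * 100
= 1575.16 / 2355.11 * 100
= 66.8827%

66.8827%


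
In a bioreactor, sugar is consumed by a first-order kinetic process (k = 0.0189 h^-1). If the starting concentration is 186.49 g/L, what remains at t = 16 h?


S = S0 * exp(-k * t)
S = 186.49 * exp(-0.0189 * 16)
S = 137.8240 g/L

137.8240 g/L


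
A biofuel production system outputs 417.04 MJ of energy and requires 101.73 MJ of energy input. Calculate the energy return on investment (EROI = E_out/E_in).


EROI = E_out / E_in
= 417.04 / 101.73
= 4.0995

4.0995


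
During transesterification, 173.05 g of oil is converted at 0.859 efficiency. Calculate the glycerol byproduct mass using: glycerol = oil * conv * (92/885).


glycerol = oil * conv * (92/885)
= 173.05 * 0.859 * 92 / 885
= 15.4529 g

15.4529 g


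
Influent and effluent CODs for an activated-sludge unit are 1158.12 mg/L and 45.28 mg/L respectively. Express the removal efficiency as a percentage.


eta = (COD_in - COD_out) / COD_in * 100
= (1158.12 - 45.28) / 1158.12 * 100
= 96.0902%

96.0902%


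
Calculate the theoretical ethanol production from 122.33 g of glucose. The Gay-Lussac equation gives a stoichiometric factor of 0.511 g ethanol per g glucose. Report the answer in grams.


Theoretical ethanol yield: m_EtOH = 0.511 * m_glucose
m_EtOH = 0.511 * 122.33 = 62.5106 g

62.5106 g


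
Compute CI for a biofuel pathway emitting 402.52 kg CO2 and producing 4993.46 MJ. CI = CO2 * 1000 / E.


CI = CO2 * 1000 / E
= 402.52 * 1000 / 4993.46
= 80.6094 g CO2/MJ

80.6094 g CO2/MJ


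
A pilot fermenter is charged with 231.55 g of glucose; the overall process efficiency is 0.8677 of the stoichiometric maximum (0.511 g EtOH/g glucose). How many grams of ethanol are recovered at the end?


Actual ethanol: m = 0.511 * 231.55 * 0.8677
m = 102.6680 g

102.6680 g


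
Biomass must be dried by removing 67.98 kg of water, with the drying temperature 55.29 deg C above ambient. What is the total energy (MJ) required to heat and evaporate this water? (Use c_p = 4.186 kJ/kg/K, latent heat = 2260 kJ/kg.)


E = m_water * (4.186 * dT + 2260) / 1000
= 67.98 * (4.186 * 55.29 + 2260) / 1000
= 169.3684 MJ

169.3684 MJ


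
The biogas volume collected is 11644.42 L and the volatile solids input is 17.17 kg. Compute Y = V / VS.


Y = V / VS
= 11644.42 / 17.17
= 678.1840 L/kg VS

678.1840 L/kg VS


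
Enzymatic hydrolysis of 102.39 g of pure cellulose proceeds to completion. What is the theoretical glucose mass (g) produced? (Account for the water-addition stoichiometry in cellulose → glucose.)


glucose = cellulose * 180/162
= 102.39 * 180/162
= 113.7667 g

113.7667 g


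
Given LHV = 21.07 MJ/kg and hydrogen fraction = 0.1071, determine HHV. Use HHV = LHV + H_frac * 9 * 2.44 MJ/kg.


HHV = LHV + H_frac * 9 * 2.44
= 21.07 + 0.1071 * 9 * 2.44
= 23.4219 MJ/kg

23.4219 MJ/kg


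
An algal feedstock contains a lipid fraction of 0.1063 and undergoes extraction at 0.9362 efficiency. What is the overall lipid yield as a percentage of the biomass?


Y = lipid_content * extraction_eff * 100
= 0.1063 * 0.9362 * 100
= 9.9518%

9.9518%


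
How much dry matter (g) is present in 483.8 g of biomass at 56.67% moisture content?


Wd = Ww * (1 - MC/100)
= 483.8 * (1 - 56.67/100)
= 209.6305 g

209.6305 g


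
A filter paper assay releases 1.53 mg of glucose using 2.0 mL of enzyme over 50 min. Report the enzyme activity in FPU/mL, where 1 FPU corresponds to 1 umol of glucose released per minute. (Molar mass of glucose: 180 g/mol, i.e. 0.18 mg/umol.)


Activity = glucose_mg / (0.18 mg/umol * V_mL * t_min)
= 1.53 / (0.18 * 2.0 * 50)
= 0.0850 FPU/mL

0.0850 FPU/mL


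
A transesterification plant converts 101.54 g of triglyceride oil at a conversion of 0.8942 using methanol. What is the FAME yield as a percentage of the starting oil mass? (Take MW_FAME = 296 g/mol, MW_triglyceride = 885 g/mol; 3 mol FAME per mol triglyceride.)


m_FAME = oil * conv * (3 * 296 / 885) = oil * conv * (888/885)
= 101.54 * 0.8942 * 888 / 885
= 91.1049 g
Y = m_FAME / oil * 100 = conv * (888/885) * 100
= 0.8942 * 888 / 885 * 100
= 89.72%

89.72%


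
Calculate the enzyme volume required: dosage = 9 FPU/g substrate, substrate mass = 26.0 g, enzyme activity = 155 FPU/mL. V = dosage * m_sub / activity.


V = dosage * m_sub / activity
V = 9 * 26.0 / 155
V = 1.5097 mL

1.5097 mL


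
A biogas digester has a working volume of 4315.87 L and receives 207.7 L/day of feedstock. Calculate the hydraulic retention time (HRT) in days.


HRT = V / Q
= 4315.87 / 207.7
= 20.7793 days

20.7793 days


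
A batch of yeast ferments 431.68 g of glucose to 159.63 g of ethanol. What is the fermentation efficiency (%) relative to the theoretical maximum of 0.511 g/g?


Fermentation efficiency = (actual / (0.511 * glucose)) * 100
= (159.63 / (0.511 * 431.68)) * 100
= 72.3655%

72.3655%


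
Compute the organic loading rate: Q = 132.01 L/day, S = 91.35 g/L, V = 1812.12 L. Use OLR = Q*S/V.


OLR = Q * S / V
= 132.01 * 91.35 / 1812.12
= 6.6547 g/L/day

6.6547 g/L/day


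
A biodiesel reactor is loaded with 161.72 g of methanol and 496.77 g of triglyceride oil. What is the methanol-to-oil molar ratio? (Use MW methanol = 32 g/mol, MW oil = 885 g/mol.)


Molar ratio = n_MeOH / n_oil = (MeOH/32) / (oil/885) = (MeOH * 885) / (32 * oil)
= (161.72 * 885) / (32 * 496.77)
= 9.0033

9.0033


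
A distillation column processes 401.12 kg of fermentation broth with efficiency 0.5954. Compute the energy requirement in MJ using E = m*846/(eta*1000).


E = m * 846 / (eta * 1000)
= 401.12 * 846 / (0.5954 * 1000)
= 569.9488 MJ

569.9488 MJ


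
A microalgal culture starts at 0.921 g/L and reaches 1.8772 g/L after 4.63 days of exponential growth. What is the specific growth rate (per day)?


mu = ln(X2/X1) / dt
= ln(1.8772/0.921) / 4.63
= 0.1538 per day

0.1538 per day


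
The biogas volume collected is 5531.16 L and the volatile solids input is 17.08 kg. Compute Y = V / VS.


Y = V / VS
= 5531.16 / 17.08
= 323.8384 L/kg VS

323.8384 L/kg VS


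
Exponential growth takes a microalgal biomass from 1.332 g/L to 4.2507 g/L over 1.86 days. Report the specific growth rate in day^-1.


mu = ln(X2/X1) / dt
= ln(4.2507/1.332) / 1.86
= 0.6239 per day

0.6239 per day


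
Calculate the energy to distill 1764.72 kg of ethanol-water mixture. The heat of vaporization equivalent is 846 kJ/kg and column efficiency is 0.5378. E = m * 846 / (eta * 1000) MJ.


E = m * 846 / (eta * 1000)
= 1764.72 * 846 / (0.5378 * 1000)
= 2776.0378 MJ

2776.0378 MJ


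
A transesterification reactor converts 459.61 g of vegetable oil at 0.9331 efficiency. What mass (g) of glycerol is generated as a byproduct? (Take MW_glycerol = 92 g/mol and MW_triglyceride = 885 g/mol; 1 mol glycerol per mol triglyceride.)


glycerol = oil * conv * (92/885)
= 459.61 * 0.9331 * 92 / 885
= 44.5823 g

44.5823 g


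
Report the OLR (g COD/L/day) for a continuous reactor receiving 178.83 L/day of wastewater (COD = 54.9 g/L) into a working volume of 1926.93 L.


OLR = Q * S / V
= 178.83 * 54.9 / 1926.93
= 5.0950 g/L/day

5.0950 g/L/day


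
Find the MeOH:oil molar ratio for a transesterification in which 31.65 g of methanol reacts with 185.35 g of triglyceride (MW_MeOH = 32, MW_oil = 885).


Molar ratio = n_MeOH / n_oil = (MeOH/32) / (oil/885) = (MeOH * 885) / (32 * oil)
= (31.65 * 885) / (32 * 185.35)
= 4.7225

4.7225


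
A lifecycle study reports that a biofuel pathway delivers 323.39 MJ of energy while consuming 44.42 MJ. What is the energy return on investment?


EROI = E_out / E_in
= 323.39 / 44.42
= 7.2803

7.2803


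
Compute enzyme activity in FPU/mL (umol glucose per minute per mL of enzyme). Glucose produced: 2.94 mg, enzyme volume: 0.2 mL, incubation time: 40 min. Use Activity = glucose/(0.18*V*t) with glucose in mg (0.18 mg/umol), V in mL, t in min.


Activity = glucose_mg / (0.18 mg/umol * V_mL * t_min)
= 2.94 / (0.18 * 0.2 * 40)
= 2.0417 FPU/mL

2.0417 FPU/mL


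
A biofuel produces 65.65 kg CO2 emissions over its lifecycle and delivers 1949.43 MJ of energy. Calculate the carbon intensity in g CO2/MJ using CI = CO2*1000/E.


CI = CO2 * 1000 / E
= 65.65 * 1000 / 1949.43
= 33.6765 g CO2/MJ

33.6765 g CO2/MJ


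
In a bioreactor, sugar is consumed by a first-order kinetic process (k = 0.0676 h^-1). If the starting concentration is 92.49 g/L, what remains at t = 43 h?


S = S0 * exp(-k * t)
S = 92.49 * exp(-0.0676 * 43)
S = 5.0546 g/L

5.0546 g/L


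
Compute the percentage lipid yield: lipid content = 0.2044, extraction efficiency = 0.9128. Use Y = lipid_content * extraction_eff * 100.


Y = lipid_content * extraction_eff * 100
= 0.2044 * 0.9128 * 100
= 18.6576%

18.6576%


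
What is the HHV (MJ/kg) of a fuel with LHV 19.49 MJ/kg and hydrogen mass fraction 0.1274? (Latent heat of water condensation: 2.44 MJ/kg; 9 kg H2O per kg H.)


HHV = LHV + H_frac * 9 * 2.44
= 19.49 + 0.1274 * 9 * 2.44
= 22.2877 MJ/kg

22.2877 MJ/kg


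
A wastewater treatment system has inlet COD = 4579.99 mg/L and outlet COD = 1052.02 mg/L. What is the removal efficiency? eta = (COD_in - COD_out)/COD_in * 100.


eta = (COD_in - COD_out) / COD_in * 100
= (4579.99 - 1052.02) / 4579.99 * 100
= 77.0301%

77.0301%


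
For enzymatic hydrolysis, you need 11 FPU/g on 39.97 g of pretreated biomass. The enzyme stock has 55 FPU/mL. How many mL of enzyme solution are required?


V = dosage * m_sub / activity
V = 11 * 39.97 / 55
V = 7.9940 mL

7.9940 mL


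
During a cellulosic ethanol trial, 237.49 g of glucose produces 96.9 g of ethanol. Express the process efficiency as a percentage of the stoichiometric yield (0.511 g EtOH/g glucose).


Fermentation efficiency = (actual / (0.511 * glucose)) * 100
= (96.9 / (0.511 * 237.49)) * 100
= 79.8468%

79.8468%


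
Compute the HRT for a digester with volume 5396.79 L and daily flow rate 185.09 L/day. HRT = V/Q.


HRT = V / Q
= 5396.79 / 185.09
= 29.1577 days

29.1577 days


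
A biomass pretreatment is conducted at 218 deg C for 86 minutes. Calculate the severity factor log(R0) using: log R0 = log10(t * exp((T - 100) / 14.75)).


logR0 = log10(t * exp((T - 100) / 14.75))
= log10(86 * exp((218 - 100) / 14.75))
= 5.4089

5.4089


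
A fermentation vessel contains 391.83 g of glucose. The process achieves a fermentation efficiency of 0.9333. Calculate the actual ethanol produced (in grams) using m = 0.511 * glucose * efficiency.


Actual ethanol: m = 0.511 * 391.83 * 0.9333
m = 186.8701 g

186.8701 g


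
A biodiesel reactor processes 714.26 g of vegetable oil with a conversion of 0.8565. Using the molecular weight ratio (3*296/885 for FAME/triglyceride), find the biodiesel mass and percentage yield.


m_FAME = oil * conv * (3 * 296 / 885) = oil * conv * (888/885)
= 714.26 * 0.8565 * 888 / 885
= 613.8375 g
Y = m_FAME / oil * 100 = conv * (888/885) * 100
= 0.8565 * 888 / 885 * 100
= 85.94%

613.8375 g FAME; Y = 85.94%


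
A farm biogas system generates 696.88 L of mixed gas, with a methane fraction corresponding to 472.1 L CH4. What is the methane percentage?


CH4% = V_CH4 / V_total * 100
= 472.1 / 696.88 * 100
= 67.7448%

67.7448%


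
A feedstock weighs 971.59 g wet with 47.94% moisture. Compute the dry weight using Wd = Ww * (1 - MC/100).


Wd = Ww * (1 - MC/100)
= 971.59 * (1 - 47.94/100)
= 505.8098 g

505.8098 g


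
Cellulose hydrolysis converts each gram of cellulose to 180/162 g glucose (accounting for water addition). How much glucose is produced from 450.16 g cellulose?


glucose = cellulose * 180/162
= 450.16 * 180/162
= 500.1778 g

500.1778 g


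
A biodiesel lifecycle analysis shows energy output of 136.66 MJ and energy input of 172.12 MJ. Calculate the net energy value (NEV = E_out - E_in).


NEV = E_out - E_in
= 136.66 - 172.12
= -35.4600 MJ

-35.4600 MJ


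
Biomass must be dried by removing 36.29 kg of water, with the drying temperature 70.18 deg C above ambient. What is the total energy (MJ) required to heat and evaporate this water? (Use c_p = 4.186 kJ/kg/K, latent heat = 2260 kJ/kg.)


E = m_water * (4.186 * dT + 2260) / 1000
= 36.29 * (4.186 * 70.18 + 2260) / 1000
= 92.6764 MJ

92.6764 MJ


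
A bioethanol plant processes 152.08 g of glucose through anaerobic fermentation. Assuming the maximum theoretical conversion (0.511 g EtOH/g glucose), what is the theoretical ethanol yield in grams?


Theoretical ethanol yield: m_EtOH = 0.511 * m_glucose
m_EtOH = 0.511 * 152.08 = 77.7129 g

77.7129 g


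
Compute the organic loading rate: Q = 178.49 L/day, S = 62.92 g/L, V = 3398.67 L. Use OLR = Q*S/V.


OLR = Q * S / V
= 178.49 * 62.92 / 3398.67
= 3.3044 g/L/day

3.3044 g/L/day


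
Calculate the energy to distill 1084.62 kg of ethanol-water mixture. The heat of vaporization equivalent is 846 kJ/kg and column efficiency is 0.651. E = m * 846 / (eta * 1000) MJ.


E = m * 846 / (eta * 1000)
= 1084.62 * 846 / (0.651 * 1000)
= 1409.5062 MJ

1409.5062 MJ


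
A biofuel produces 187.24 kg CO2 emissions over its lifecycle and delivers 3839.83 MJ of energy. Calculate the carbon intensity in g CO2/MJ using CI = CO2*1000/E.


CI = CO2 * 1000 / E
= 187.24 * 1000 / 3839.83
= 48.7626 g CO2/MJ

48.7626 g CO2/MJ


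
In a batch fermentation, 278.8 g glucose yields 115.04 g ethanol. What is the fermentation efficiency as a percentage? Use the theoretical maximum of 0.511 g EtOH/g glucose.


Fermentation efficiency = (actual / (0.511 * glucose)) * 100
= (115.04 / (0.511 * 278.8)) * 100
= 80.7486%

80.7486%


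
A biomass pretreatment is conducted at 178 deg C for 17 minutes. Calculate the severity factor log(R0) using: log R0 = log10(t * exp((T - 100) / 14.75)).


logR0 = log10(t * exp((T - 100) / 14.75))
= log10(17 * exp((178 - 100) / 14.75))
= 3.5271

3.5271


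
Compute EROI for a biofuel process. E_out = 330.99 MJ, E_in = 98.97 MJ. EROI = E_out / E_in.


EROI = E_out / E_in
= 330.99 / 98.97
= 3.3443

3.3443


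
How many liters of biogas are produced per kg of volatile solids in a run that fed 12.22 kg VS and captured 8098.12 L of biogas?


Y = V / VS
= 8098.12 / 12.22
= 662.6939 L/kg VS

662.6939 L/kg VS


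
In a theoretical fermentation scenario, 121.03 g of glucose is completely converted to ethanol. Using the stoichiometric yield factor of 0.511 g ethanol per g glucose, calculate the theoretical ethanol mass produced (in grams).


Theoretical ethanol yield: m_EtOH = 0.511 * m_glucose
m_EtOH = 0.511 * 121.03 = 61.8463 g

61.8463 g


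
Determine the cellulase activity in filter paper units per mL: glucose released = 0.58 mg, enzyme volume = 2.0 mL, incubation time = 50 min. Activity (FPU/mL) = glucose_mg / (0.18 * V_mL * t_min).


Activity = glucose_mg / (0.18 mg/umol * V_mL * t_min)
= 0.58 / (0.18 * 2.0 * 50)
= 0.0322 FPU/mL

0.0322 FPU/mL


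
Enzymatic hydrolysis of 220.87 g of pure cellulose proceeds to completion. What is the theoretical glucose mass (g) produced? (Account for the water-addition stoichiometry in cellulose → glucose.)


glucose = cellulose * 180/162
= 220.87 * 180/162
= 245.4111 g

245.4111 g


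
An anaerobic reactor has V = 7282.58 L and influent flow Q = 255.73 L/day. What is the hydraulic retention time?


HRT = V / Q
= 7282.58 / 255.73
= 28.4776 days

28.4776 days


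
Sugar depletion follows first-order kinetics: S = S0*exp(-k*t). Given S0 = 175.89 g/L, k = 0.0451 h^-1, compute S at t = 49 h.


S = S0 * exp(-k * t)
S = 175.89 * exp(-0.0451 * 49)
S = 19.2972 g/L

19.2972 g/L


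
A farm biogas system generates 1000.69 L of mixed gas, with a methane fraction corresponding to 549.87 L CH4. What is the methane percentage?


CH4% = V_CH4 / V_total * 100
= 549.87 / 1000.69 * 100
= 54.9491%

54.9491%
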